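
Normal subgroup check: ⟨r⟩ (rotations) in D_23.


H = ⟨r⟩ (rotations) in D_23
The rotation subgroup ⟨r⟩ has index 2 in D_23, so it is normal

Yes, normal subgroup


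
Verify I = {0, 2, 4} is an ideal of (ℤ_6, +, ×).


Check ideal conditions for I = {0, 2, 4} in ℤ_6:
(1) I is an additive subgroup? Yes
(2) For r ∈ ℤ_6 and a ∈ I: r·a ∈ I? Yes

Yes, I is an ideal of ℤ_6


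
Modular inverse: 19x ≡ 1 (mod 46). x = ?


Use the extended Euclidean algorithm to write 1 = 19·s + 46·t; then s mod 46 is the inverse.
Euclidean algorithm:
  19 = 0·46 + 19
  46 = 2·19 + 8
  19 = 2·8 + 3
  8 = 2·3 + 2
  3 = 1·2 + 1
  2 = 2·1 + 0
gcd(19,46) = 1
Back-substitution gives: 19·(17) + 46·(-7) = 1
So 19⁻¹ ≡ 17 ≡ 17 (mod 46)
Check: 19 × 17 = 323 ≡ 1 (mod 46) ✓

19⁻¹ ≡ 17 (mod 46)


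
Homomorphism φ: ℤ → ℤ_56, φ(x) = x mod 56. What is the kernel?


Kernel = preimage of identity
ker(φ) = {x ∈ ℤ : x ≡ 0 (mod 56)} = 56ℤ = {0, ±56, ±112, ...}

ker(φ) = 56ℤ


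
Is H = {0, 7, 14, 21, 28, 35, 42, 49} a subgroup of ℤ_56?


Subgroup test for H = {0, 7, 14, 21, 28, 35, 42, 49} in (ℤ_56, +):
(1) 0 ∈ H? Yes
(2) Closure: for all a,b ∈ H, (a+b) mod 56 ∈ H? Yes
(3) Inverses: for all a ∈ H, -a mod 56 ∈ H? Yes

Yes, H is a subgroup of ℤ_56


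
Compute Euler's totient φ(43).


Factor n: 43 = 43
φ(n) = n · ∏(1 - 1/p) over distinct primes p | n
φ(43) = 43 · (1 - 1/43) = 42

φ(43) = 42


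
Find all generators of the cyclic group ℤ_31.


g generates ℤ_n iff gcd(g,n) = 1
Prime factors of 31: 31
Generators are g ∈ {1,...,30} not divisible by any of these primes.
Generators: {1, 2, 3, 4, 5, 6, 7, 8, 9, 10, 11, 12, 13, 14, 15, 16, 17, 18, 19, 20, 21, 22, 23, 24, 25, 26, 27, 28, 29, 30}
Number of generators = φ(31) = 30

Generators of ℤ_31 = {1, 2, 3, 4, 5, 6, 7, 8, 9, 10, 11, 12, 13, 14, 15, 16, 17, 18, 19, 20, 21, 22, 23, 24, 25, 26, 27, 28, 29, 30}


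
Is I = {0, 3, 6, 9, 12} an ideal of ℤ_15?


Check ideal conditions for I = {0, 3, 6, 9, 12} in ℤ_15:
(1) I is an additive subgroup? Yes
(2) For r ∈ ℤ_15 and a ∈ I: r·a ∈ I? Yes

Yes, I is an ideal of ℤ_15


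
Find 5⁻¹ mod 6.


Use the extended Euclidean algorithm to write 1 = 5·s + 6·t; then s mod 6 is the inverse.
Euclidean algorithm:
  5 = 0·6 + 5
  6 = 1·5 + 1
  5 = 5·1 + 0
gcd(5,6) = 1
Back-substitution gives: 5·(-1) + 6·(1) = 1
So 5⁻¹ ≡ -1 ≡ 5 (mod 6)
Check: 5 × 5 = 25 ≡ 1 (mod 6) ✓

5⁻¹ ≡ 5 (mod 6)


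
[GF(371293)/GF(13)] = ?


GF(371293) = GF(13^5), so the extension degree is 5

[GF(371293)/GF(13)] = 5


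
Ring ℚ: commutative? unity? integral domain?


ℚ is a field: commutative, has unity, every nonzero element is a unit (hence an integral domain)
Commutative: Yes
Integral domain: Yes
Has unity: Yes

ℚ: Commutative=Yes, Unity=Yes


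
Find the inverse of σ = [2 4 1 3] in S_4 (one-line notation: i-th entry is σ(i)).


To find σ⁻¹, swap domain and range:
σ(1) = 2 → σ⁻¹(2) = 1
σ(2) = 4 → σ⁻¹(4) = 2
σ(3) = 1 → σ⁻¹(1) = 3
σ(4) = 3 → σ⁻¹(3) = 4

σ⁻¹ = [3 1 4 2]


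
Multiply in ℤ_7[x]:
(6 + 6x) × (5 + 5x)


Expand and collect like terms; reduce coefficients mod 7:
x^0: 6·5 = 30 ≡ 2 (mod 7)
x^1: 6·5 + 6·5 = 60 ≡ 4 (mod 7)
x^2: 6·5 = 30 ≡ 2 (mod 7)
Result: 2 + 4x + 2x^2

f · g = 2 + 4x + 2x^2


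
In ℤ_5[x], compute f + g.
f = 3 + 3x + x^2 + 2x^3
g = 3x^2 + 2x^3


Add coefficients mod 5:
x^0: 3 + 0 = 3 (mod 5)
x^1: 3 + 0 = 3 (mod 5)
x^2: 1 + 3 = 4 (mod 5)
x^3: 2 + 2 = 4 (mod 5)
Result: 3 + 3x + 4x^2 + 4x^3

f + g = 3 + 3x + 4x^2 + 4x^3


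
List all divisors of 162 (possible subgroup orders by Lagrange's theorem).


Lagrange's theorem: |H| divides |G|
|G| = 162
Divisors of 162: 1, 2, 3, 6, 9, 18, 27, 54, 81, 162

Possible subgroup orders: {1, 2, 3, 6, 9, 18, 27, 54, 81, 162}


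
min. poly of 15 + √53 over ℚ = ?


Let α = 15 + √53. Then α - 15 = √53, so (α - 15)² = 53, giving α² - 30α + 172 = 0. Degree 2 and α ∉ ℚ, so this is the minimal polynomial.

Minimal polynomial: x² - 30x + 172


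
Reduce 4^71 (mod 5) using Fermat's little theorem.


Fermat's little theorem: if p is prime and gcd(a,p)=1, then a^(p-1) ≡ 1 (mod p)
p = 5 is prime, gcd(4,5) = 1
Reduce exponent: 71 mod 4 = 3
So 4^71 ≡ 4^3 (mod 5)
4^3 mod 5 = 4

4^71 ≡ 4 (mod 5)


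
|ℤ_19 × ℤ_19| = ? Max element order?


|ℤ_19 × ℤ_19| = 19 × 19 = 361
Max element order = lcm(19,19) = 19
Cyclic? No (gcd=19)

|ℤ_19×ℤ_19| = 361, max element order = 19


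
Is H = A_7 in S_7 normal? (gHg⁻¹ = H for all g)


H = A_7 in S_7
A_7 has index 2 in S_7, and every subgroup of index 2 is normal

Yes, normal subgroup


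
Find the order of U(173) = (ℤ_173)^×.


U(n) is the group of units mod n; |U(n)| = φ(n)
|U(173)| = φ(173) = 172

|U(173) = (ℤ_173)^×| = 172


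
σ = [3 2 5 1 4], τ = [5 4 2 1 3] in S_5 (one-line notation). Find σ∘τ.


σ∘τ: apply τ first, then σ
1 →τ 5 →σ 4
2 →τ 4 →σ 1
3 →τ 2 →σ 2
4 →τ 1 →σ 3
5 →τ 3 →σ 5

σ∘τ = [4 1 2 3 5]


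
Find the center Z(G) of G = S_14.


Z(G) = {g ∈ G | gx = xg for all x ∈ G}
S_n is non-abelian for n ≥ 3; Z(S_14) is trivial

Z(S_14) = {e}


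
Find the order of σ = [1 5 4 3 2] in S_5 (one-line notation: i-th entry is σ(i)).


Cycle decomposition: (2 5) (3 4)
Cycle lengths: 2, 2
Order = lcm(2, 2) = 2

ord(σ) = 2


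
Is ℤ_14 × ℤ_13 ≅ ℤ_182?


Comparing ℤ_14 × ℤ_13 and ℤ_182:
gcd(14,13) = 1, so ℤ_14 × ℤ_13 ≅ ℤ_182 (CRT)

Yes, ℤ_14 × ℤ_13 ≅ ℤ_182


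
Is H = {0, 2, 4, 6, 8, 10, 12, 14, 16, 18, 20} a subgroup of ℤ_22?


Subgroup test for H = {0, 2, 4, 6, 8, 10, 12, 14, 16, 18, 20} in (ℤ_22, +):
(1) 0 ∈ H? Yes
(2) Closure: for all a,b ∈ H, (a+b) mod 22 ∈ H? Yes
(3) Inverses: for all a ∈ H, -a mod 22 ∈ H? Yes

Yes, H is a subgroup of ℤ_22


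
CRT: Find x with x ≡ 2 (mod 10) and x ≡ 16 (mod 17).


m₁ = 10, m₂ = 17, gcd = 1, so CRT applies. M = m₁·m₂ = 170
Let M₁ = M/m₁ = 17, M₂ = M/m₂ = 10
Find y₁ ≡ M₁⁻¹ (mod m₁): 17⁻¹ ≡ 3 (mod 10)
Find y₂ ≡ M₂⁻¹ (mod m₂): 10⁻¹ ≡ 12 (mod 17)
x = a₁·M₁·y₁ + a₂·M₂·y₂ = 2·17·3 + 16·10·12 = 2022
Reduce mod 170: x ≡ 152
Check: 152 mod 10 = 2 ✓, 152 mod 17 = 16 ✓

x ≡ 152 (mod 170)


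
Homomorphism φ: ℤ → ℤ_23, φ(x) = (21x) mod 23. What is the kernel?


Kernel = preimage of identity
ker(φ) = {x ∈ ℤ : 21x ≡ 0 (mod 23)}. gcd(21,23) = 1, so 21x ≡ 0 (mod 23) ⟺ x ≡ 0 (mod 23/1 = 23). Hence ker(φ) = 23ℤ

ker(φ) = 23ℤ


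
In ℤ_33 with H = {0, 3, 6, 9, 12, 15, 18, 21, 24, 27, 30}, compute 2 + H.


2 + H = {2 + h (mod 33) : h ∈ H}
2+0=2, 2+3=5, 2+6=8, 2+9=11, 2+12=14, 2+15=17, 2+18=20, 2+21=23, 2+24=26, 2+27=29, 2+30=32

2 + H = {2, 5, 8, 11, 14, 17, 20, 23, 26, 29, 32}


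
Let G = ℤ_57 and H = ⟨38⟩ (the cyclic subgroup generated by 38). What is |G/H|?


|⟨38⟩| = n / gcd(38, 57) = 57 / 19 = 3
H is normal (ℤ_57 is abelian).
|G/H| = |G| / |H| = 57 / 3 = 19

|G/H| = 19


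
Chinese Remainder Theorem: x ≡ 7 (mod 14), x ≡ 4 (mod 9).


m₁ = 14, m₂ = 9, gcd = 1, so CRT applies. M = m₁·m₂ = 126
Let M₁ = M/m₁ = 9, M₂ = M/m₂ = 14
Find y₁ ≡ M₁⁻¹ (mod m₁): 9⁻¹ ≡ 11 (mod 14)
Find y₂ ≡ M₂⁻¹ (mod m₂): 14⁻¹ ≡ 2 (mod 9)
x = a₁·M₁·y₁ + a₂·M₂·y₂ = 7·9·11 + 4·14·2 = 805
Reduce mod 126: x ≡ 49
Check: 49 mod 14 = 7 ✓, 49 mod 9 = 4 ✓

x ≡ 49 (mod 126)


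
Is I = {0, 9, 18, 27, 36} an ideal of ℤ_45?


Check ideal conditions for I = {0, 9, 18, 27, 36} in ℤ_45:
(1) I is an additive subgroup? Yes
(2) For r ∈ ℤ_45 and a ∈ I: r·a ∈ I? Yes

Yes, I is an ideal of ℤ_45


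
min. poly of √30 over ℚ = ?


√30 satisfies x² - 30 = 0, irreducible over ℚ since 30 is squarefree

Minimal polynomial: x² - 30


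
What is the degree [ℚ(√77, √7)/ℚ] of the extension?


[ℚ(√77,√7):ℚ] = [ℚ(√77,√7):ℚ(√77)]·[ℚ(√77):ℚ] = 2·2 = 4

[ℚ(√77, √7)/ℚ] = 4


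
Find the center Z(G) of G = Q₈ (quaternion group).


Z(G) = {g ∈ G | gx = xg for all x ∈ G}
In Q₈ = {±1, ±i, ±j, ±k}, only ±1 commute with every element

Z(Q₈ (quaternion group)) = {1, -1}


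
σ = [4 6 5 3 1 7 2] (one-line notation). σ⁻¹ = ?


To find σ⁻¹, swap domain and range:
σ(1) = 4 → σ⁻¹(4) = 1
σ(2) = 6 → σ⁻¹(6) = 2
σ(3) = 5 → σ⁻¹(5) = 3
σ(4) = 3 → σ⁻¹(3) = 4
σ(5) = 1 → σ⁻¹(1) = 5
σ(6) = 7 → σ⁻¹(7) = 6
σ(7) = 2 → σ⁻¹(2) = 7

σ⁻¹ = [5 7 4 1 3 2 6]


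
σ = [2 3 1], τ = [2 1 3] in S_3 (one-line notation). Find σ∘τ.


σ∘τ: apply τ first, then σ
1 →τ 2 →σ 3
2 →τ 1 →σ 2
3 →τ 3 →σ 1

σ∘τ = [3 2 1]


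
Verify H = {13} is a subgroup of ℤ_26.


Subgroup test for H = {13} in (ℤ_26, +):
(1) 0 ∈ H? No
(2) Closure: for all a,b ∈ H, (a+b) mod 26 ∈ H? No  [counterexample: 13 + 13 = 0 ∉ H]
(3) Inverses: for all a ∈ H, -a mod 26 ∈ H? Yes

No, H is not a subgroup of ℤ_26


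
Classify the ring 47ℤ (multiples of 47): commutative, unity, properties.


47ℤ is a commutative ring under +,× but has no multiplicative identity (1 ∉ 47ℤ); it has no zero divisors, but without unity it is not an integral domain
Commutative: Yes
Integral domain: No
Has unity: No

47ℤ (multiples of 47): Commutative=Yes, Unity=No


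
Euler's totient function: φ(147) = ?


Factor n: 147 = 3 × 7^2
φ(n) = n · ∏(1 - 1/p) over distinct primes p | n
φ(147) = 147 · (1 - 1/3) · (1 - 1/7) = 84

φ(147) = 84


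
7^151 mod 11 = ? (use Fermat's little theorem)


Fermat's little theorem: if p is prime and gcd(a,p)=1, then a^(p-1) ≡ 1 (mod p)
p = 11 is prime, gcd(7,11) = 1
Reduce exponent: 151 mod 10 = 1
So 7^151 ≡ 7^1 (mod 11)
7^1 mod 11 = 7

7^151 ≡ 7 (mod 11)


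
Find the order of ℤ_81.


ℤ_n has n elements.

|ℤ_81| = 81


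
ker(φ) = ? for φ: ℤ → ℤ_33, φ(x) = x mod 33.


Kernel = preimage of identity
ker(φ) = {x ∈ ℤ : x ≡ 0 (mod 33)} = 33ℤ = {0, ±33, ±66, ...}

ker(φ) = 33ℤ


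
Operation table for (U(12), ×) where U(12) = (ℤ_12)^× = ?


Elements: {1, 5, 7, 11}
Operation: multiplication mod 12
Entry (a, b) = (a × b) mod 12

Cayley table:
   |  1 |  5 |  7 | 11
 1 |  1 |  5 |  7 | 11
 5 |  5 |  1 | 11 |  7
 7 |  7 | 11 |  1 |  5
11 | 11 |  7 |  5 |  1


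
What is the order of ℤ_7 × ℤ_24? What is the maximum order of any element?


|ℤ_7 × ℤ_24| = 7 × 24 = 168
Max element order = lcm(7,24) = 168
Cyclic? Yes (gcd=1)

|ℤ_7×ℤ_24| = 168, max element order = 168


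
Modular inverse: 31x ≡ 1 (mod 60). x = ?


Use the extended Euclidean algorithm to write 1 = 31·s + 60·t; then s mod 60 is the inverse.
Euclidean algorithm:
  31 = 0·60 + 31
  60 = 1·31 + 29
  31 = 1·29 + 2
  29 = 14·2 + 1
  2 = 2·1 + 0
gcd(31,60) = 1
Back-substitution gives: 31·(-29) + 60·(15) = 1
So 31⁻¹ ≡ -29 ≡ 31 (mod 60)
Check: 31 × 31 = 961 ≡ 1 (mod 60) ✓

31⁻¹ ≡ 31 (mod 60)


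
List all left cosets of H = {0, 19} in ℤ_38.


H = {0, 19}, |H| = 2
Number of cosets = |G|/|H| = 38/2 = 19
0 + H = {0, 19}
1 + H = {1, 20}
2 + H = {2, 21}
3 + H = {3, 22}
4 + H = {4, 23}
5 + H = {5, 24}
6 + H = {6, 25}
7 + H = {7, 26}
8 + H = {8, 27}
9 + H = {9, 28}
10 + H = {10, 29}
11 + H = {11, 30}
12 + H = {12, 31}
13 + H = {13, 32}
14 + H = {14, 33}
15 + H = {15, 34}
16 + H = {16, 35}
17 + H = {17, 36}
18 + H = {18, 37}

Cosets: 0+H={0,19}; 1+H={1,20}; 2+H={2,21}; 3+H={3,22}; 4+H={4,23}; 5+H={5,24}; 6+H={6,25}; 7+H={7,26}; 8+H={8,27}; 9+H={9,28}; 10+H={10,29}; 11+H={11,30}; 12+H={12,31}; 13+H={13,32}; 14+H={14,33}; 15+H={15,34}; 16+H={16,35}; 17+H={17,36}; 18+H={18,37}


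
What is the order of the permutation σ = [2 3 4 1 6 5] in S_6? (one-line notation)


Cycle decomposition: (1 2 3 4) (5 6)
Cycle lengths: 4, 2
Order = lcm(4, 2) = 4

ord(σ) = 4


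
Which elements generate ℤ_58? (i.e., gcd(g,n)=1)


g generates ℤ_n iff gcd(g,n) = 1
Prime factors of 58: 2, 29
Generators are g ∈ {1,...,57} not divisible by any of these primes.
Generators: {1, 3, 5, 7, 9, 11, 13, 15, 17, 19, 21, 23, 25, 27, 31, 33, 35, 37, 39, 41, 43, 45, 47, 49, 51, 53, 55, 57}
Number of generators = φ(58) = 28

Generators of ℤ_58 = {1, 3, 5, 7, 9, 11, 13, 15, 17, 19, 21, 23, 25, 27, 31, 33, 35, 37, 39, 41, 43, 45, 47, 49, 51, 53, 55, 57}


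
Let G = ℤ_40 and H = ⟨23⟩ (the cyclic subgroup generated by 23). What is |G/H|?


|⟨23⟩| = n / gcd(23, 40) = 40 / 1 = 40
H is normal (ℤ_40 is abelian).
|G/H| = |G| / |H| = 40 / 40 = 1

|G/H| = 1


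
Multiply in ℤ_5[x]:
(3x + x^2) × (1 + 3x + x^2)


Expand and collect like terms; reduce coefficients mod 5:
x^0: 0·1 = 0 ≡ 0 (mod 5)
x^1: 0·3 + 3·1 = 3 ≡ 3 (mod 5)
x^2: 0·1 + 3·3 + 1·1 = 10 ≡ 0 (mod 5)
x^3: 3·1 + 1·3 = 6 ≡ 1 (mod 5)
x^4: 1·1 = 1 ≡ 1 (mod 5)
Result: 3x + x^3 + x^4

f · g = 3x + x^3 + x^4


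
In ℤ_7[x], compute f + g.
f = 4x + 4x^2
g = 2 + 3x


Add coefficients mod 7:
x^0: 0 + 2 = 2 (mod 7)
x^1: 4 + 3 = 0 (mod 7)
x^2: 4 + 0 = 4 (mod 7)
Result: 2 + 4x^2

f + g = 2 + 4x^2


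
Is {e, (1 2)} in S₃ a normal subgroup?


H = {e, (1 2)} in S₃
(1 3)(1 2)(1 3)⁻¹ = (2 3) ∉ {e, (1 2)}, so it is not normal

No, not a normal subgroup


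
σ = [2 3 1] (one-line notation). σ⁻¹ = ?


To find σ⁻¹, swap domain and range:
σ(1) = 2 → σ⁻¹(2) = 1
σ(2) = 3 → σ⁻¹(3) = 2
σ(3) = 1 → σ⁻¹(1) = 3

σ⁻¹ = [3 1 2]


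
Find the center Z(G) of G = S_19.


Z(G) = {g ∈ G | gx = xg for all x ∈ G}
S_n is non-abelian for n ≥ 3; Z(S_19) is trivial

Z(S_19) = {e}


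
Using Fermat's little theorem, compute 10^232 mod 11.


Fermat's little theorem: if p is prime and gcd(a,p)=1, then a^(p-1) ≡ 1 (mod p)
p = 11 is prime, gcd(10,11) = 1
Reduce exponent: 232 mod 10 = 2
So 10^232 ≡ 10^2 (mod 11)
10^2 mod 11 = 1

10^232 ≡ 1 (mod 11)


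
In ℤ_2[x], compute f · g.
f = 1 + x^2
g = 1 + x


Expand and collect like terms; reduce coefficients mod 2:
x^0: 1·1 = 1 ≡ 1 (mod 2)
x^1: 1·1 + 0·1 = 1 ≡ 1 (mod 2)
x^2: 0·1 + 1·1 = 1 ≡ 1 (mod 2)
x^3: 1·1 = 1 ≡ 1 (mod 2)
Result: 1 + x + x^2 + x^3

f · g = 1 + x + x^2 + x^3


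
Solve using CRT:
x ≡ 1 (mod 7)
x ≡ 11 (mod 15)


m₁ = 7, m₂ = 15, gcd = 1, so CRT applies. M = m₁·m₂ = 105
Let M₁ = M/m₁ = 15, M₂ = M/m₂ = 7
Find y₁ ≡ M₁⁻¹ (mod m₁): 15⁻¹ ≡ 1 (mod 7)
Find y₂ ≡ M₂⁻¹ (mod m₂): 7⁻¹ ≡ 13 (mod 15)
x = a₁·M₁·y₁ + a₂·M₂·y₂ = 1·15·1 + 11·7·13 = 1016
Reduce mod 105: x ≡ 71
Check: 71 mod 7 = 1 ✓, 71 mod 15 = 11 ✓

x ≡ 71 (mod 105)


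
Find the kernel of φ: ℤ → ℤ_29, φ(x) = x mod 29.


Kernel = preimage of identity
ker(φ) = {x ∈ ℤ : x ≡ 0 (mod 29)} = 29ℤ = {0, ±29, ±58, ...}

ker(φ) = 29ℤ


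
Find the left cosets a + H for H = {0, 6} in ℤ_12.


H = {0, 6}, |H| = 2
Number of cosets = |G|/|H| = 12/2 = 6
0 + H = {0, 6}
1 + H = {1, 7}
2 + H = {2, 8}
3 + H = {3, 9}
4 + H = {4, 10}
5 + H = {5, 11}

Cosets: 0+H={0,6}; 1+H={1,7}; 2+H={2,8}; 3+H={3,9}; 4+H={4,10}; 5+H={5,11}


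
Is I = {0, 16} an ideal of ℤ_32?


Check ideal conditions for I = {0, 16} in ℤ_32:
(1) I is an additive subgroup? Yes
(2) For r ∈ ℤ_32 and a ∈ I: r·a ∈ I? Yes

Yes, I is an ideal of ℤ_32


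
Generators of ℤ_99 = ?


g generates ℤ_n iff gcd(g,n) = 1
Prime factors of 99: 3, 11
Generators are g ∈ {1,...,98} not divisible by any of these primes.
Generators: {1, 2, 4, 5, 7, 8, 10, 13, 14, 16, 17, 19, 20, 23, 25, 26, 28, 29, 31, 32, 34, 35, 37, 38, 40, 41, 43, 46, 47, 49, 50, 52, 53, 56, 58, 59, 61, 62, 64, 65, 67, 68, 70, 71, 73, 74, 76, 79, 80, 82, 83, 85, 86, 89, 91, 92, 94, 95, 97, 98}
Number of generators = φ(99) = 60

Generators of ℤ_99 = {1, 2, 4, 5, 7, 8, 10, 13, 14, 16, 17, 19, 20, 23, 25, 26, 28, 29, 31, 32, 34, 35, 37, 38, 40, 41, 43, 46, 47, 49, 50, 52, 53, 56, 58, 59, 61, 62, 64, 65, 67, 68, 70, 71, 73, 74, 76, 79, 80, 82, 83, 85, 86, 89, 91, 92, 94, 95, 97, 98}


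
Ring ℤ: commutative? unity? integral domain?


integers form a commutative ring with unity 1; no zero divisors
Commutative: Yes
Integral domain: Yes
Has unity: Yes

ℤ: Commutative=Yes, Unity=Yes


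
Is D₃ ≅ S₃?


Comparing D₃ and S₃:
Both are the unique non-abelian group of order 6

Yes, D₃ ≅ S₃


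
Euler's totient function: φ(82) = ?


Factor n: 82 = 2 × 41
φ(n) = n · ∏(1 - 1/p) over distinct primes p | n
φ(82) = 82 · (1 - 1/2) · (1 - 1/41) = 40

φ(82) = 40


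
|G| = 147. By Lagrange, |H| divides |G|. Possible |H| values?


Lagrange's theorem: |H| divides |G|
|G| = 147
Divisors of 147: 1, 3, 7, 21, 49, 147

Possible subgroup orders: {1, 3, 7, 21, 49, 147}


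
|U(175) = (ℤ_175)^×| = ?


U(n) is the group of units mod n; |U(n)| = φ(n)
|U(175)| = φ(175) = 120

|U(175) = (ℤ_175)^×| = 120


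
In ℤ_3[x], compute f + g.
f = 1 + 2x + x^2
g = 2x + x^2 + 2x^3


Add coefficients mod 3:
x^0: 1 + 0 = 1 (mod 3)
x^1: 2 + 2 = 1 (mod 3)
x^2: 1 + 1 = 2 (mod 3)
x^3: 0 + 2 = 2 (mod 3)
Result: 1 + x + 2x^2 + 2x^3

f + g = 1 + x + 2x^2 + 2x^3


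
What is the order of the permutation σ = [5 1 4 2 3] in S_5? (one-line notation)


Cycle decomposition: (1 5 3 4 2)
Cycle lengths: 5
Order = lcm(5) = 5

ord(σ) = 5


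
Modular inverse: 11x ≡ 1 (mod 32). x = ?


Use the extended Euclidean algorithm to write 1 = 11·s + 32·t; then s mod 32 is the inverse.
Euclidean algorithm:
  11 = 0·32 + 11
  32 = 2·11 + 10
  11 = 1·10 + 1
  10 = 10·1 + 0
gcd(11,32) = 1
Back-substitution gives: 11·(3) + 32·(-1) = 1
So 11⁻¹ ≡ 3 ≡ 3 (mod 32)
Check: 11 × 3 = 33 ≡ 1 (mod 32) ✓

11⁻¹ ≡ 3 (mod 32)


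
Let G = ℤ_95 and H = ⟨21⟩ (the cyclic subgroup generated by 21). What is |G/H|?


|⟨21⟩| = n / gcd(21, 95) = 95 / 1 = 95
H is normal (ℤ_95 is abelian).
|G/H| = |G| / |H| = 95 / 95 = 1

|G/H| = 1


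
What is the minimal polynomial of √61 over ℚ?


√61 satisfies x² - 61 = 0, irreducible over ℚ since 61 is squarefree

Minimal polynomial: x² - 61


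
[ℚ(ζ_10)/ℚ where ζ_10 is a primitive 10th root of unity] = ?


[ℚ(ζ_n):ℚ] = deg Φ_n(x) = φ(n). Here φ(10) = 4

[ℚ(ζ_10)/ℚ where ζ_10 is a primitive 10th root of unity] = 4


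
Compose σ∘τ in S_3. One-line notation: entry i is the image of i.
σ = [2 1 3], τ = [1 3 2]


σ∘τ: apply τ first, then σ
1 →τ 1 →σ 2
2 →τ 3 →σ 3
3 →τ 2 →σ 1

σ∘τ = [2 3 1]


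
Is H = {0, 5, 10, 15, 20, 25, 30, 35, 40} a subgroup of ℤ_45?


Subgroup test for H = {0, 5, 10, 15, 20, 25, 30, 35, 40} in (ℤ_45, +):
(1) 0 ∈ H? Yes
(2) Closure: for all a,b ∈ H, (a+b) mod 45 ∈ H? Yes
(3) Inverses: for all a ∈ H, -a mod 45 ∈ H? Yes

Yes, H is a subgroup of ℤ_45


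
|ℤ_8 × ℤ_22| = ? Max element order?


|ℤ_8 × ℤ_22| = 8 × 22 = 176
Max element order = lcm(8,22) = 88
Cyclic? No (gcd=2)

|ℤ_8×ℤ_22| = 176, max element order = 88


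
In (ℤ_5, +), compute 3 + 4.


Operation: addition mod 5
3 + 4 = (a + b) mod 5 with a = 3, b = 4

3 + 4 = 2


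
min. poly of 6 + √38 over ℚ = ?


Let α = 6 + √38. Then α - 6 = √38, so (α - 6)² = 38, giving α² - 12α - 2 = 0. Degree 2 and α ∉ ℚ, so this is the minimal polynomial.

Minimal polynomial: x² - 12x - 2


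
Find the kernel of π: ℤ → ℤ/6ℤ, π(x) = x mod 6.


Kernel = preimage of identity
ker(π) = multiples of 6 = 6ℤ

ker(π) = 6ℤ


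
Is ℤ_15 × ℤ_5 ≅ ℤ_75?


Comparing ℤ_15 × ℤ_5 and ℤ_75:
gcd(15,5) = 5 ≠ 1. Max element order in ℤ_15×ℤ_5 is lcm(15,5) = 15 < 75, so it has no element of order 75

No, ℤ_15 × ℤ_5 ≇ ℤ_75


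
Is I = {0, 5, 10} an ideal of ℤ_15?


Check ideal conditions for I = {0, 5, 10} in ℤ_15:
(1) I is an additive subgroup? Yes
(2) For r ∈ ℤ_15 and a ∈ I: r·a ∈ I? Yes

Yes, I is an ideal of ℤ_15


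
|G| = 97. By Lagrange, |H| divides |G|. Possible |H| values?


Lagrange's theorem: |H| divides |G|
|G| = 97
Divisors of 97: 1, 97

Possible subgroup orders: {1, 97}


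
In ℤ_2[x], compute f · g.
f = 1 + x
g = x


Expand and collect like terms; reduce coefficients mod 2:
x^0: 1·0 = 0 ≡ 0 (mod 2)
x^1: 1·1 + 1·0 = 1 ≡ 1 (mod 2)
x^2: 1·1 = 1 ≡ 1 (mod 2)
Result: x + x^2

f · g = x + x^2


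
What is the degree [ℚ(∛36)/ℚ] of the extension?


∛36 has minimal polynomial x³ - 36 (irreducible over ℚ since 36 is not a perfect cube)

[ℚ(∛36)/ℚ] = 3


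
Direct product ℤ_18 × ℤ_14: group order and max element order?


|ℤ_18 × ℤ_14| = 18 × 14 = 252
Max element order = lcm(18,14) = 126
Cyclic? No (gcd=2)

|ℤ_18×ℤ_14| = 252, max element order = 126


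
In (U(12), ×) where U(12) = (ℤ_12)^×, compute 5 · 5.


Operation: multiplication mod 12
5 · 5 = (a × b) mod 12 with a = 5, b = 5

5 · 5 = 1


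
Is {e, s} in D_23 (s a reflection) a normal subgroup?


H = {e, s} in D_23 (s a reflection)
r·s·r⁻¹ = sr⁻² ≠ s for n ≥ 3, so {e, s} is not closed under conjugation

No, not a normal subgroup


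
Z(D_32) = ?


Z(G) = {g ∈ G | gx = xg for all x ∈ G}
For even n, Z(D_n) = {e, r^(n/2)}: the 180° rotation r^16 commutes with every reflection and rotation

Z(D_32) = {e, r^16}


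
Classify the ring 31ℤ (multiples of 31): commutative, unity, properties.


31ℤ is a commutative ring under +,× but has no multiplicative identity (1 ∉ 31ℤ); it has no zero divisors, but without unity it is not an integral domain
Commutative: Yes
Integral domain: No
Has unity: No

31ℤ (multiples of 31): Commutative=Yes, Unity=No


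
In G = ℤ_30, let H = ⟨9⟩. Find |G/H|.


|⟨9⟩| = n / gcd(9, 30) = 30 / 3 = 10
H is normal (ℤ_30 is abelian).
|G/H| = |G| / |H| = 30 / 10 = 3

|G/H| = 3


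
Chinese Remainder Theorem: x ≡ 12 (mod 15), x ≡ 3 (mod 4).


m₁ = 15, m₂ = 4, gcd = 1, so CRT applies. M = m₁·m₂ = 60
Let M₁ = M/m₁ = 4, M₂ = M/m₂ = 15
Find y₁ ≡ M₁⁻¹ (mod m₁): 4⁻¹ ≡ 4 (mod 15)
Find y₂ ≡ M₂⁻¹ (mod m₂): 15⁻¹ ≡ 3 (mod 4)
x = a₁·M₁·y₁ + a₂·M₂·y₂ = 12·4·4 + 3·15·3 = 327
Reduce mod 60: x ≡ 27
Check: 27 mod 15 = 12 ✓, 27 mod 4 = 3 ✓

x ≡ 27 (mod 60)


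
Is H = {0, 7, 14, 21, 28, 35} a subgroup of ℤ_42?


Subgroup test for H = {0, 7, 14, 21, 28, 35} in (ℤ_42, +):
(1) 0 ∈ H? Yes
(2) Closure: for all a,b ∈ H, (a+b) mod 42 ∈ H? Yes
(3) Inverses: for all a ∈ H, -a mod 42 ∈ H? Yes

Yes, H is a subgroup of ℤ_42


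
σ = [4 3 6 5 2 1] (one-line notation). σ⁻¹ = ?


To find σ⁻¹, swap domain and range:
σ(1) = 4 → σ⁻¹(4) = 1
σ(2) = 3 → σ⁻¹(3) = 2
σ(3) = 6 → σ⁻¹(6) = 3
σ(4) = 5 → σ⁻¹(5) = 4
σ(5) = 2 → σ⁻¹(2) = 5
σ(6) = 1 → σ⁻¹(1) = 6

σ⁻¹ = [6 5 2 1 4 3]


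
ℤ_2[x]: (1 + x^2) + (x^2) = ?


Add coefficients mod 2:
x^0: 1 + 0 = 1 (mod 2)
x^1: 0 + 0 = 0 (mod 2)
x^2: 1 + 1 = 0 (mod 2)
Result: 1

f + g = 1


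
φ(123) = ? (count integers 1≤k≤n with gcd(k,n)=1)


Factor n: 123 = 3 × 41
φ(n) = n · ∏(1 - 1/p) over distinct primes p | n
φ(123) = 123 · (1 - 1/3) · (1 - 1/41) = 80

φ(123) = 80


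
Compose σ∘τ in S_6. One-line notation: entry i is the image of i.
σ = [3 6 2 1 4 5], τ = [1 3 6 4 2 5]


σ∘τ: apply τ first, then σ
1 →τ 1 →σ 3
2 →τ 3 →σ 2
3 →τ 6 →σ 5
4 →τ 4 →σ 1
5 →τ 2 →σ 6
6 →τ 5 →σ 4

σ∘τ = [3 2 5 1 6 4]


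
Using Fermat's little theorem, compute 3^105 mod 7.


Fermat's little theorem: if p is prime and gcd(a,p)=1, then a^(p-1) ≡ 1 (mod p)
p = 7 is prime, gcd(3,7) = 1
Reduce exponent: 105 mod 6 = 3
So 3^105 ≡ 3^3 (mod 7)
3^3 mod 7 = 6

3^105 ≡ 6 (mod 7)


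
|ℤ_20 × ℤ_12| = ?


|A × B| = |A| · |B|
|ℤ_20 × ℤ_12| = 20 × 12 = 240

|ℤ_20 × ℤ_12| = 240


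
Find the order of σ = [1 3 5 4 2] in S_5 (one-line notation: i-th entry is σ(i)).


Cycle decomposition: (2 3 5)
Cycle lengths: 3
Order = lcm(3) = 3

ord(σ) = 3


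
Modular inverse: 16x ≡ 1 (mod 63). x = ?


Use the extended Euclidean algorithm to write 1 = 16·s + 63·t; then s mod 63 is the inverse.
Euclidean algorithm:
  16 = 0·63 + 16
  63 = 3·16 + 15
  16 = 1·15 + 1
  15 = 15·1 + 0
gcd(16,63) = 1
Back-substitution gives: 16·(4) + 63·(-1) = 1
So 16⁻¹ ≡ 4 ≡ 4 (mod 63)
Check: 16 × 4 = 64 ≡ 1 (mod 63) ✓

16⁻¹ ≡ 4 (mod 63)


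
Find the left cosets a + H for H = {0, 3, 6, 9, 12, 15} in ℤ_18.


H = {0, 3, 6, 9, 12, 15}, |H| = 6
Number of cosets = |G|/|H| = 18/6 = 3
0 + H = {0, 3, 6, 9, 12, 15}
1 + H = {1, 4, 7, 10, 13, 16}
2 + H = {2, 5, 8, 11, 14, 17}

Cosets: 0+H={0,3,6,9,12,15}; 1+H={1,4,7,10,13,16}; 2+H={2,5,8,11,14,17}


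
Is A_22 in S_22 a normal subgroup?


H = A_22 in S_22
A_22 has index 2 in S_22, and every subgroup of index 2 is normal

Yes, normal subgroup


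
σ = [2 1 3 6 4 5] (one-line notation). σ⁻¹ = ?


To find σ⁻¹, swap domain and range:
σ(1) = 2 → σ⁻¹(2) = 1
σ(2) = 1 → σ⁻¹(1) = 2
σ(3) = 3 → σ⁻¹(3) = 3
σ(4) = 6 → σ⁻¹(6) = 4
σ(5) = 4 → σ⁻¹(4) = 5
σ(6) = 5 → σ⁻¹(5) = 6

σ⁻¹ = [2 1 3 5 6 4]


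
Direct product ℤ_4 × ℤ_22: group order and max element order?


|ℤ_4 × ℤ_22| = 4 × 22 = 88
Max element order = lcm(4,22) = 44
Cyclic? No (gcd=2)

|ℤ_4×ℤ_22| = 88, max element order = 44


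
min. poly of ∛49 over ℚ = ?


∛49 satisfies x³ - 49 = 0, irreducible over ℚ (no rational root; 49 is not a perfect cube)

Minimal polynomial: x³ - 49


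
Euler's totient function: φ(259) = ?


Factor n: 259 = 7 × 37
φ(n) = n · ∏(1 - 1/p) over distinct primes p | n
φ(259) = 259 · (1 - 1/7) · (1 - 1/37) = 216

φ(259) = 216


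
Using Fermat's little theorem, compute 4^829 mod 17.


Fermat's little theorem: if p is prime and gcd(a,p)=1, then a^(p-1) ≡ 1 (mod p)
p = 17 is prime, gcd(4,17) = 1
Reduce exponent: 829 mod 16 = 13
So 4^829 ≡ 4^13 (mod 17)
4^13 mod 17 = 4

4^829 ≡ 4 (mod 17)


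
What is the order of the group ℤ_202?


ℤ_n has n elements.

|ℤ_202| = 202


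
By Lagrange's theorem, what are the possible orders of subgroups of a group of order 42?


Lagrange's theorem: |H| divides |G|
|G| = 42
Divisors of 42: 1, 2, 3, 6, 7, 14, 21, 42

Possible subgroup orders: {1, 2, 3, 6, 7, 14, 21, 42}


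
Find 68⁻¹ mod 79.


Use the extended Euclidean algorithm to write 1 = 68·s + 79·t; then s mod 79 is the inverse.
Euclidean algorithm:
  68 = 0·79 + 68
  79 = 1·68 + 11
  68 = 6·11 + 2
  11 = 5·2 + 1
  2 = 2·1 + 0
gcd(68,79) = 1
Back-substitution gives: 68·(-36) + 79·(31) = 1
So 68⁻¹ ≡ -36 ≡ 43 (mod 79)
Check: 68 × 43 = 2924 ≡ 1 (mod 79) ✓

68⁻¹ ≡ 43 (mod 79)


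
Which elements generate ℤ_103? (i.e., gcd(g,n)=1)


g generates ℤ_n iff gcd(g,n) = 1
Prime factors of 103: 103
Generators are g ∈ {1,...,102} not divisible by any of these primes.
Generators: {1, 2, 3, 4, 5, 6, 7, 8, 9, 10, 11, 12, 13, 14, 15, 16, 17, 18, 19, 20, 21, 22, 23, 24, 25, 26, 27, 28, 29, 30, 31, 32, 33, 34, 35, 36, 37, 38, 39, 40, 41, 42, 43, 44, 45, 46, 47, 48, 49, 50, 51, 52, 53, 54, 55, 56, 57, 58, 59, 60, 61, 62, 63, 64, 65, 66, 67, 68, 69, 70, 71, 72, 73, 74, 75, 76, 77, 78, 79, 80, 81, 82, 83, 84, 85, 86, 87, 88, 89, 90, 91, 92, 93, 94, 95, 96, 97, 98, 99, 100, 101, 102}
Number of generators = φ(103) = 102

Generators of ℤ_103 = {1, 2, 3, 4, 5, 6, 7, 8, 9, 10, 11, 12, 13, 14, 15, 16, 17, 18, 19, 20, 21, 22, 23, 24, 25, 26, 27, 28, 29, 30, 31, 32, 33, 34, 35, 36, 37, 38, 39, 40, 41, 42, 43, 44, 45, 46, 47, 48, 49, 50, 51, 52, 53, 54, 55, 56, 57, 58, 59, 60, 61, 62, 63, 64, 65, 66, 67, 68, 69, 70, 71, 72, 73, 74, 75, 76, 77, 78, 79, 80, 81, 82, 83, 84, 85, 86, 87, 88, 89, 90, 91, 92, 93, 94, 95, 96, 97, 98, 99, 100, 101, 102}


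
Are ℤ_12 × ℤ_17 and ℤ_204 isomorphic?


Comparing ℤ_12 × ℤ_17 and ℤ_204:
gcd(12,17) = 1, so ℤ_12 × ℤ_17 ≅ ℤ_204 (CRT)

Yes, ℤ_12 × ℤ_17 ≅ ℤ_204


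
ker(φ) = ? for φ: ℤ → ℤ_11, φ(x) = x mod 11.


Kernel = preimage of identity
ker(φ) = {x ∈ ℤ : x ≡ 0 (mod 11)} = 11ℤ = {0, ±11, ±22, ...}

ker(φ) = 11ℤ


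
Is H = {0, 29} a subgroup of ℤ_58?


Subgroup test for H = {0, 29} in (ℤ_58, +):
(1) 0 ∈ H? Yes
(2) Closure: for all a,b ∈ H, (a+b) mod 58 ∈ H? Yes
(3) Inverses: for all a ∈ H, -a mod 58 ∈ H? Yes

Yes, H is a subgroup of ℤ_58


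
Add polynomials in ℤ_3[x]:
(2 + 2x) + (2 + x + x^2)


Add coefficients mod 3:
x^0: 2 + 2 = 1 (mod 3)
x^1: 2 + 1 = 0 (mod 3)
x^2: 0 + 1 = 1 (mod 3)
Result: 1 + x^2

f + g = 1 + x^2


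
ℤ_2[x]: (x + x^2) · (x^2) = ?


Expand and collect like terms; reduce coefficients mod 2:
x^0: 0·0 = 0 ≡ 0 (mod 2)
x^1: 0·0 + 1·0 = 0 ≡ 0 (mod 2)
x^2: 0·1 + 1·0 + 1·0 = 0 ≡ 0 (mod 2)
x^3: 1·1 + 1·0 = 1 ≡ 1 (mod 2)
x^4: 1·1 = 1 ≡ 1 (mod 2)
Result: x^3 + x^4

f · g = x^3 + x^4


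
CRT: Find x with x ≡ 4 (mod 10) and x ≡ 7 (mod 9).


m₁ = 10, m₂ = 9, gcd = 1, so CRT applies. M = m₁·m₂ = 90
Let M₁ = M/m₁ = 9, M₂ = M/m₂ = 10
Find y₁ ≡ M₁⁻¹ (mod m₁): 9⁻¹ ≡ 9 (mod 10)
Find y₂ ≡ M₂⁻¹ (mod m₂): 10⁻¹ ≡ 1 (mod 9)
x = a₁·M₁·y₁ + a₂·M₂·y₂ = 4·9·9 + 7·10·1 = 394
Reduce mod 90: x ≡ 34
Check: 34 mod 10 = 4 ✓, 34 mod 9 = 7 ✓

x ≡ 34 (mod 90)


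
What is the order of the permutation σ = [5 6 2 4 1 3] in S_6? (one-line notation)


Cycle decomposition: (1 5) (2 6 3)
Cycle lengths: 2, 3
Order = lcm(2, 3) = 6

ord(σ) = 6


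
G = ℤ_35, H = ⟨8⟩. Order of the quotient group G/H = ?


|⟨8⟩| = n / gcd(8, 35) = 35 / 1 = 35
H is normal (ℤ_35 is abelian).
|G/H| = |G| / |H| = 35 / 35 = 1

|G/H| = 1


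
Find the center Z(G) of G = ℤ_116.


Z(G) = {g ∈ G | gx = xg for all x ∈ G}
ℤ_116 is abelian, so Z(G) = G

Z(ℤ_116) = ℤ_116


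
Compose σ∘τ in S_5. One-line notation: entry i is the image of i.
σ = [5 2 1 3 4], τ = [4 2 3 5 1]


σ∘τ: apply τ first, then σ
1 →τ 4 →σ 3
2 →τ 2 →σ 2
3 →τ 3 →σ 1
4 →τ 5 →σ 4
5 →τ 1 →σ 5

σ∘τ = [3 2 1 4 5]


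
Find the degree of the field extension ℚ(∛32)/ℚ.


∛32 has minimal polynomial x³ - 32 (irreducible over ℚ since 32 is not a perfect cube)

[ℚ(∛32)/ℚ] = 3


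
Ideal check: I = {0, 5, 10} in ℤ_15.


Check ideal conditions for I = {0, 5, 10} in ℤ_15:
(1) I is an additive subgroup? Yes
(2) For r ∈ ℤ_15 and a ∈ I: r·a ∈ I? Yes

Yes, I is an ideal of ℤ_15


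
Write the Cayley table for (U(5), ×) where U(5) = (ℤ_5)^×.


Elements: {1, 2, 3, 4}
Operation: multiplication mod 5
Entry (a, b) = (a × b) mod 5

Cayley table:
  | 1 | 2 | 3 | 4
1 | 1 | 2 | 3 | 4
2 | 2 | 4 | 1 | 3
3 | 3 | 1 | 4 | 2
4 | 4 | 3 | 2 | 1


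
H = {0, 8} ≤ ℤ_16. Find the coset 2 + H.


2 + H = {2 + h (mod 16) : h ∈ H}
2+0=2, 2+8=10

2 + H = {2, 10}


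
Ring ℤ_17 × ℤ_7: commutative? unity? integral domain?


Direct product ring; commutative with unity (1,1); but (1,0)·(0,1) = (0,0) gives zero divisors, so not an integral domain
Commutative: Yes
Integral domain: No
Has unity: Yes

ℤ_17 × ℤ_7: Commutative=Yes, Unity=Yes


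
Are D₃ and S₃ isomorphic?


Comparing D₃ and S₃:
Both are the unique non-abelian group of order 6

Yes, D₃ ≅ S₃


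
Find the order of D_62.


|D_n| = 2n (n rotations and n reflections)
|D_62| = 2×62 = 124

|D_62| = 124


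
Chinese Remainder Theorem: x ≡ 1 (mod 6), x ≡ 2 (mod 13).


m₁ = 6, m₂ = 13, gcd = 1, so CRT applies. M = m₁·m₂ = 78
Let M₁ = M/m₁ = 13, M₂ = M/m₂ = 6
Find y₁ ≡ M₁⁻¹ (mod m₁): 13⁻¹ ≡ 1 (mod 6)
Find y₂ ≡ M₂⁻¹ (mod m₂): 6⁻¹ ≡ 11 (mod 13)
x = a₁·M₁·y₁ + a₂·M₂·y₂ = 1·13·1 + 2·6·11 = 145
Reduce mod 78: x ≡ 67
Check: 67 mod 6 = 1 ✓, 67 mod 13 = 2 ✓

x ≡ 67 (mod 78)


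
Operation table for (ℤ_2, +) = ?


Elements: {0, 1}
Operation: addition mod 2
Entry (a, b) = (a + b) mod 2

Cayley table:
  | 0 | 1
0 | 0 | 1
1 | 1 | 0


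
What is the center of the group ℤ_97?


Z(G) = {g ∈ G | gx = xg for all x ∈ G}
ℤ_97 is abelian, so Z(G) = G

Z(ℤ_97) = ℤ_97


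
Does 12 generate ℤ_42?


g generates ℤ_n iff gcd(g, n) = 1
gcd(12, 42) = 6
Since gcd = 6 ≠ 1, ⟨12⟩ has order 7 < 42, so 12 is not a generator.

No, 12 does not generate ℤ_42


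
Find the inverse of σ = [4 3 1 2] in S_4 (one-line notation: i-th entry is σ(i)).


To find σ⁻¹, swap domain and range:
σ(1) = 4 → σ⁻¹(4) = 1
σ(2) = 3 → σ⁻¹(3) = 2
σ(3) = 1 → σ⁻¹(1) = 3
σ(4) = 2 → σ⁻¹(2) = 4

σ⁻¹ = [3 4 2 1]


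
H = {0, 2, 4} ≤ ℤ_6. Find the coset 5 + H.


5 + H = {5 + h (mod 6) : h ∈ H}
5+0=5, 5+2=1, 5+4=3
5 + H = {1, 3, 5} = 1 + H

5 + H = {1, 3, 5}


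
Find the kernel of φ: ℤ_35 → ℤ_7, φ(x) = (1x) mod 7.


Kernel = preimage of identity
ker(φ) = {x ∈ ℤ_35 : 1x ≡ 0 (mod 7)}. Since 7 | 35, φ is well-defined. The kernel is the cyclic subgroup ⟨7⟩ of ℤ_35 (order 5), i.e. {0, 7, 14, 21, 28}

ker(φ) = {0, 7, 14, 21, 28}


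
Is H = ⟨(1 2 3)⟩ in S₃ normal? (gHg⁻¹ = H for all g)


H = ⟨(1 2 3)⟩ in S₃
⟨(1 2 3)⟩ has order 3 and index 2 in S₃; index-2 subgroups are normal

Yes, normal subgroup


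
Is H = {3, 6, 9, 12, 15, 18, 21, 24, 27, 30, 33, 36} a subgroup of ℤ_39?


Subgroup test for H = {3, 6, 9, 12, 15, 18, 21, 24, 27, 30, 33, 36} in (ℤ_39, +):
(1) 0 ∈ H? No
(2) Closure: for all a,b ∈ H, (a+b) mod 39 ∈ H? No  [counterexample: 3 + 36 = 0 ∉ H]
(3) Inverses: for all a ∈ H, -a mod 39 ∈ H? Yes

No, H is not a subgroup of ℤ_39


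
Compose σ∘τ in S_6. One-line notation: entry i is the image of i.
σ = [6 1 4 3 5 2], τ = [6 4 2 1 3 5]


σ∘τ: apply τ first, then σ
1 →τ 6 →σ 2
2 →τ 4 →σ 3
3 →τ 2 →σ 1
4 →τ 1 →σ 6
5 →τ 3 →σ 4
6 →τ 5 →σ 5

σ∘τ = [2 3 1 6 4 5]


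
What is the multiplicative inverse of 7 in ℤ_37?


Use the extended Euclidean algorithm to write 1 = 7·s + 37·t; then s mod 37 is the inverse.
Euclidean algorithm:
  7 = 0·37 + 7
  37 = 5·7 + 2
  7 = 3·2 + 1
  2 = 2·1 + 0
gcd(7,37) = 1
Back-substitution gives: 7·(16) + 37·(-3) = 1
So 7⁻¹ ≡ 16 ≡ 16 (mod 37)
Check: 7 × 16 = 112 ≡ 1 (mod 37) ✓

7⁻¹ ≡ 16 (mod 37)


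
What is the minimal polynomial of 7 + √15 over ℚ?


Let α = 7 + √15. Then α - 7 = √15, so (α - 7)² = 15, giving α² - 14α + 34 = 0. Degree 2 and α ∉ ℚ, so this is the minimal polynomial.

Minimal polynomial: x² - 14x + 34


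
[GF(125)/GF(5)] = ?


GF(125) = GF(5^3), so the extension degree is 3

[GF(125)/GF(5)] = 3


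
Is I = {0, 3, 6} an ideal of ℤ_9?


Check ideal conditions for I = {0, 3, 6} in ℤ_9:
(1) I is an additive subgroup? Yes
(2) For r ∈ ℤ_9 and a ∈ I: r·a ∈ I? Yes

Yes, I is an ideal of ℤ_9


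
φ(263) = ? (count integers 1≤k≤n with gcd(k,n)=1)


Factor n: 263 = 263
φ(n) = n · ∏(1 - 1/p) over distinct primes p | n
φ(263) = 263 · (1 - 1/263) = 262

φ(263) = 262


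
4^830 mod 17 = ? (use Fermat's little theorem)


Fermat's little theorem: if p is prime and gcd(a,p)=1, then a^(p-1) ≡ 1 (mod p)
p = 17 is prime, gcd(4,17) = 1
Reduce exponent: 830 mod 16 = 14
So 4^830 ≡ 4^14 (mod 17)
4^14 mod 17 = 16

4^830 ≡ 16 (mod 17)


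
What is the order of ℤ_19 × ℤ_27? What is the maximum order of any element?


|ℤ_19 × ℤ_27| = 19 × 27 = 513
Max element order = lcm(19,27) = 513
Cyclic? Yes (gcd=1)

|ℤ_19×ℤ_27| = 513, max element order = 513


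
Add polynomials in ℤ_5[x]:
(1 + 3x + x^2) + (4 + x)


Add coefficients mod 5:
x^0: 1 + 4 = 0 (mod 5)
x^1: 3 + 1 = 4 (mod 5)
x^2: 1 + 0 = 1 (mod 5)
Result: 4x + x^2

f + g = 4x + x^2


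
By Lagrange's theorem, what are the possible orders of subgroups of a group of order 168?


Lagrange's theorem: |H| divides |G|
|G| = 168
Divisors of 168: 1, 2, 3, 4, 6, 7, 8, 12, 14, 21, 24, 28, 42, 56, 84, 168

Possible subgroup orders: {1, 2, 3, 4, 6, 7, 8, 12, 14, 21, 24, 28, 42, 56, 84, 168}


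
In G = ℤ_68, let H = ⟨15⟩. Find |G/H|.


|⟨15⟩| = n / gcd(15, 68) = 68 / 1 = 68
H is normal (ℤ_68 is abelian).
|G/H| = |G| / |H| = 68 / 68 = 1

|G/H| = 1


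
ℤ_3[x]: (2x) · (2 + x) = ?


Expand and collect like terms; reduce coefficients mod 3:
x^0: 0·2 = 0 ≡ 0 (mod 3)
x^1: 0·1 + 2·2 = 4 ≡ 1 (mod 3)
x^2: 2·1 = 2 ≡ 2 (mod 3)
Result: x + 2x^2

f · g = x + 2x^2


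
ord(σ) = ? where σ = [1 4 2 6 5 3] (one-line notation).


Cycle decomposition: (2 4 6 3)
Cycle lengths: 4
Order = lcm(4) = 4

ord(σ) = 4


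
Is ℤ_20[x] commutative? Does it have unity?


ℤ_20 has zero divisors (2·10 ≡ 0), and these lift to constant zero divisors in ℤ_20[x]; so not an integral domain
Commutative: Yes
Integral domain: No
Has unity: Yes

ℤ_20[x]: Commutative=Yes, Unity=Yes


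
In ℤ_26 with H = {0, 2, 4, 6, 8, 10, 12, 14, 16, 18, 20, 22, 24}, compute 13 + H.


13 + H = {13 + h (mod 26) : h ∈ H}
13+0=13, 13+2=15, 13+4=17, 13+6=19, 13+8=21, 13+10=23, 13+12=25, 13+14=1, 13+16=3, 13+18=5, 13+20=7, 13+22=9, 13+24=11
13 + H = {1, 3, 5, 7, 9, 11, 13, 15, 17, 19, 21, 23, 25} = 1 + H

13 + H = {1, 3, 5, 7, 9, 11, 13, 15, 17, 19, 21, 23, 25}


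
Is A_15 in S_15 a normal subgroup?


H = A_15 in S_15
A_15 has index 2 in S_15, and every subgroup of index 2 is normal

Yes, normal subgroup


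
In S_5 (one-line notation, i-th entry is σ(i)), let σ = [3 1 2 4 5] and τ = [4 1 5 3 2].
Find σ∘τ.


σ∘τ: apply τ first, then σ
1 →τ 4 →σ 4
2 →τ 1 →σ 3
3 →τ 5 →σ 5
4 →τ 3 →σ 2
5 →τ 2 →σ 1

σ∘τ = [4 3 5 2 1]


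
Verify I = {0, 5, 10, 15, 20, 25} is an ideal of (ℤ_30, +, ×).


Check ideal conditions for I = {0, 5, 10, 15, 20, 25} in ℤ_30:
(1) I is an additive subgroup? Yes
(2) For r ∈ ℤ_30 and a ∈ I: r·a ∈ I? Yes

Yes, I is an ideal of ℤ_30


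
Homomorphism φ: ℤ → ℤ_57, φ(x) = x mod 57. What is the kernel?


Kernel = preimage of identity
ker(φ) = {x ∈ ℤ : x ≡ 0 (mod 57)} = 57ℤ = {0, ±57, ±114, ...}

ker(φ) = 57ℤ


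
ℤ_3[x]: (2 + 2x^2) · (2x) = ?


Expand and collect like terms; reduce coefficients mod 3:
x^0: 2·0 = 0 ≡ 0 (mod 3)
x^1: 2·2 + 0·0 = 4 ≡ 1 (mod 3)
x^2: 0·2 + 2·0 = 0 ≡ 0 (mod 3)
x^3: 2·2 = 4 ≡ 1 (mod 3)
Result: x + x^3

f · g = x + x^3


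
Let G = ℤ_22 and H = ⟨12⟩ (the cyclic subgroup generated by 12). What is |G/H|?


|⟨12⟩| = n / gcd(12, 22) = 22 / 2 = 11
H is normal (ℤ_22 is abelian).
|G/H| = |G| / |H| = 22 / 11 = 2

|G/H| = 2


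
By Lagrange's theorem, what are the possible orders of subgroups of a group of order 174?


Lagrange's theorem: |H| divides |G|
|G| = 174
Divisors of 174: 1, 2, 3, 6, 29, 58, 87, 174

Possible subgroup orders: {1, 2, 3, 6, 29, 58, 87, 174}


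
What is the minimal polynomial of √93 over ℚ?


√93 satisfies x² - 93 = 0, irreducible over ℚ since 93 is squarefree

Minimal polynomial: x² - 93


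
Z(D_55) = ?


Z(G) = {g ∈ G | gx = xg for all x ∈ G}
For odd n, Z(D_n) = {e}: no nontrivial rotation commutes with all reflections

Z(D_55) = {e}
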